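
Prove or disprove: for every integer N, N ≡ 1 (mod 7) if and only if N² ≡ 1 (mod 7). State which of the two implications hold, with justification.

The forward direction holds; the converse fails.

(⇒) Suppose N ≡ 1 (mod 7). Write N = 7j + 1. Then (7j + 1)² = 49j² + 14j + 1 = 7(7j² + 2j) + 1, so N² ≡ 1 (mod 7).

(⇐) This fails: take N = 6. Then 6² = 36 ≡ 1 (mod 7), yet 6 ≡ 6 (mod 7), not 1.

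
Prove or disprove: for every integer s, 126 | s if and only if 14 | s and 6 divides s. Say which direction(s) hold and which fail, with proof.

[⇐] This fails: take s = 42. Both 14 ∣ 42 and 6 ∣ 42, yet 42 is not a multiple of 126 (since 42 = 0·126 + 42), so 126 ∤ 42.

[⇒] If 126 ∣ s, write s = 126q. Since 126 = 9·14, s = 14·(9q), so 14 ∣ s; and since 126 = 21·6, s = 6·(21q), so 6 ∣ s.

(⇒) holds; (⇐) fails.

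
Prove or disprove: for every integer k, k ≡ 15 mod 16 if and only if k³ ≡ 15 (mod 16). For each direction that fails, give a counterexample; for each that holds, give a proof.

Both directions hold; the statement is true.

[⇒] Suppose k ≡ 15 mod 16. Write k = 16j + 15. Then (16j + 15)³ = 4096j³ + 11520j² + 10800j + 3375 = 16(256j³ + 720j² + 675j + 210) + 15, so k³ ≡ 15 (mod 16).

[⇐] Conversely, suppose k³ ≡ 15 (mod 16). The only residue r in {0, …, 15} with r³ ≡ 15 (mod 16) is r = 15, so k ≡ 15 (mod 16).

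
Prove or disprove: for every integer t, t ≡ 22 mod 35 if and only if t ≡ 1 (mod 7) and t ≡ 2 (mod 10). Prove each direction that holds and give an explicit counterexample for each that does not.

Not equivalent: only (⇐) holds.

(→) This fails: t = 57 gives 57 ≡ 22 (mod 35) but 57 ≡ 7 (mod 10), so the conjunction on the right does not hold.

(←) Conversely, if t ≡ 1 (mod 7) and t ≡ 2 (mod 10), then by the Chinese remainder theorem t ≡ 22 (mod 70). Since 22 ≡ 22 (mod 35) and 35 ∣ 70, we get t ≡ 22 (mod 35).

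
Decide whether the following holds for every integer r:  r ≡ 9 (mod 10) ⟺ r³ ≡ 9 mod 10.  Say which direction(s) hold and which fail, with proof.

Equivalent; both directions hold.

Forward direction. Suppose r ≡ 9 (mod 10). Write r = 10j + 9. Then (10j + 9)³ = 1000j³ + 2700j² + 2430j + 729 = 10(100j³ + 270j² + 243j + 72) + 9, so r³ ≡ 9 (mod 10).

Converse. For the converse, argue contrapositively. If r ≢ 9 (mod 10), then r is congruent to one of 0, 1, 2, 3, 4, 5, 6, 7, 8 modulo 10, and these give r³ ≡ 0, 1, 8, 7, 4, 5, 6, 3, 2 respectively — never 9.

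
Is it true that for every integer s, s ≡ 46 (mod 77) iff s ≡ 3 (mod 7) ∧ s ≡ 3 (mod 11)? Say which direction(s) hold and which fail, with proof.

Both directions fail.

(⟹) This fails: s = 46 gives 46 ≡ 46 (mod 77) but 46 ≡ 4 (mod 7), so the conjunction on the right does not hold.

(⟸) This fails: s = 3 satisfies both congruences on the right (3 ≡ 3 mod 7 and 3 ≡ 3 mod 11) yet 3 ≡ 3 (mod 77), not 46.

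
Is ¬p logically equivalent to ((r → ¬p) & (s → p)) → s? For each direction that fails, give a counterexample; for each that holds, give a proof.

Neither direction holds.

Forward direction. This fails. Under r = F, p = F, s = F, the left side is true but the right side is false.

Converse. This fails. Under r = T, p = T, s = F, the left side is false but the right side is true.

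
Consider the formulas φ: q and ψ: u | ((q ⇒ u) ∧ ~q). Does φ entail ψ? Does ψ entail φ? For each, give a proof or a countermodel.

Neither direction holds.

(→) This fails. Under u = F, q = T, the left side is true but the right side is false.

(←) This fails. Under u = F, q = F, the left side is false but the right side is true.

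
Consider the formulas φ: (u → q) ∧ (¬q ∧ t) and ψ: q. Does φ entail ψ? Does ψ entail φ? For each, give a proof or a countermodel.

Both directions fail.

(⟹) This fails. Under t = T, q = F, u = F, the left side is true but the right side is false.

(⟸) This fails. Under t = F, q = T, u = F, the left side is false but the right side is true.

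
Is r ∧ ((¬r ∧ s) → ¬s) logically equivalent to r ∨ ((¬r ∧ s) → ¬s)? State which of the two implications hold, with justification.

Only the forward implication holds.

(⟹) Assume the antecedent. If s is true, the antecedent forces (s = T, r = T), and r ∨ ((¬r ∧ s) → ¬s) holds there. If s is false, r ∨ ((¬r ∧ s) → ¬s) reduces to true regardless of the other variables. Either way r ∨ ((¬r ∧ s) → ¬s) holds.

(⟸) This fails. Under s = F, r = F, the left side is false but the right side is true.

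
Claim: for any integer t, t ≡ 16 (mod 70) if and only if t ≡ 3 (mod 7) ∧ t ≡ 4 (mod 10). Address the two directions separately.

(⟹) This fails: t = 16 gives 16 ≡ 16 (mod 70) but 16 ≡ 2 (mod 7), so the conjunction on the right does not hold.

(⟸) This fails: t = 24 satisfies both congruences on the right (24 ≡ 3 mod 7 and 24 ≡ 4 mod 10) yet 24 ≡ 24 (mod 70), not 16.

Neither direction holds.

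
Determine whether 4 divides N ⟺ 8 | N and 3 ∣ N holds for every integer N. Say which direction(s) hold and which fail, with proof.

The forward direction fails; the converse holds.

Forward direction. This fails: take N = 4. Certainly 4 ∣ 4, but 8 ∤ 4.

Converse. Suppose 8 ∣ N and 3 ∣ N. Any common multiple of 8 and 3 is a multiple of their lcm; here gcd(8, 3) = 1, so lcm(8, 3) = 8·3 = 24, so 24 ∣ N. Since 4 ∣ 24, it follows that 4 ∣ N.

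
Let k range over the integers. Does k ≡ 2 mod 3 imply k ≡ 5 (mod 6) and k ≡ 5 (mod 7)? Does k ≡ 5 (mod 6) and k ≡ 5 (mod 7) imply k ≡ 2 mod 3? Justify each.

(⟹) This fails: k = 32 gives 32 ≡ 2 (mod 3) but 32 ≡ 2 (mod 6), so the conjunction on the right does not hold.

(⟸) Conversely, if k ≡ 5 (mod 6) and k ≡ 5 (mod 7), then by the Chinese remainder theorem k ≡ 5 (mod 42). Since 5 ≡ 2 (mod 3) and 3 ∣ 42, we get k ≡ 2 (mod 3).

Not equivalent: only (⇐) holds.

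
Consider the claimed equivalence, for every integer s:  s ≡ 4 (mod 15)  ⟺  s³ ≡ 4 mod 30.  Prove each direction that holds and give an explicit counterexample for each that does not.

(⇒) fails; (⇐) holds.

(⇒) This fails: take s = 19. Then 19 ≡ 4 (mod 15), but 19³ = 6859 ≡ 19 (mod 30), not 4.

(⇐) Conversely, the residues r modulo 30 with r³ ≡ 4 (mod 30) are exactly {4}, and each is ≡ 4 (mod 15).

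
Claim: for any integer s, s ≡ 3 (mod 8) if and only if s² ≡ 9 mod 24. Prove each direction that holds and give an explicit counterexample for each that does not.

Forward direction. This fails: take s = 11. Then 11 ≡ 3 (mod 8), but 11² = 121 ≡ 1 (mod 24), not 9.

Converse. This fails: take s = 9. Then 9² = 81 ≡ 9 (mod 24), yet 9 ≡ 1 (mod 8), not 3.

(⇒) fails and (⇐) fails.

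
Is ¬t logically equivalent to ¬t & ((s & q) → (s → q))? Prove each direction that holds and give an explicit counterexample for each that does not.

[⇒] Assume the antecedent. If s is true, the antecedent forces (s = T, t = F, q = F) or (s = T, t = F, q = T), and ¬t & ((s & q) → (s → q)) holds there. If s is false, the antecedent forces (s = F, t = F, q = F) or (s = F, t = F, q = T), and ¬t & ((s & q) → (s → q)) holds there. Either way ¬t & ((s & q) → (s → q)) holds.

[⇐] Assume the antecedent. If s is true, the antecedent forces (s = T, t = F, q = F) or (s = T, t = F, q = T), and ¬t holds there. If s is false, the antecedent forces (s = F, t = F, q = F) or (s = F, t = F, q = T), and ¬t holds there. Either way ¬t holds.

The biconditional holds.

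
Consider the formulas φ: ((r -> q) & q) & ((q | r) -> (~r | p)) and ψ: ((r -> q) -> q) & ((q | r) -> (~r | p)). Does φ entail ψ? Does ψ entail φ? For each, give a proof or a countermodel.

Only the forward direction holds.

Converse. This fails. Under p = T, r = T, q = F, the left side is false but the right side is true.

Forward direction. Assume the antecedent. If p is true, the antecedent forces (p = T, r = F, q = T) or (p = T, r = T, q = T), and the consequent holds there. If p is false, the antecedent forces (p = F, r = F, q = T), and the consequent holds there. Either way the consequent holds.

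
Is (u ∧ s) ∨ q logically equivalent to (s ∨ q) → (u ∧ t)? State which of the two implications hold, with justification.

Both directions fail.

(⟹) This fails. Under t = F, s = T, u = T, q = F, the left side is true but the right side is false.

(⟸) This fails. Under t = F, s = F, u = F, q = F, the left side is false but the right side is true.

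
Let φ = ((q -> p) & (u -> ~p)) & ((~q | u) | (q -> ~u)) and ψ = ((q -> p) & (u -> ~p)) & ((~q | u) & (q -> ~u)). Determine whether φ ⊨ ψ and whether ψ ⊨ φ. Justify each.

Not equivalent: only (⇐) holds.

[⇒] This fails. Under u = F, q = T, p = T, the left side is true but the right side is false.

[⇐] Assume the antecedent. If u is true, the antecedent forces (u = T, q = F, p = F), and the consequent holds there. If u is false, the antecedent forces (u = F, q = F, p = F) or (u = F, q = F, p = T), and the consequent holds there. Either way the consequent holds.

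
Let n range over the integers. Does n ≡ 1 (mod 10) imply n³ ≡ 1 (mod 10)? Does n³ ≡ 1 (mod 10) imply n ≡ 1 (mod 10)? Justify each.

Both implications hold.

[⇒] Suppose n ≡ 1 (mod 10). Write n = 10j + 1. Then (10j + 1)³ = 1000j³ + 300j² + 30j + 1 = 10(100j³ + 30j² + 3j) + 1, so n³ ≡ 1 (mod 10).

[⇐] For the converse, argue contrapositively. If n ≢ 1 (mod 10), then n is congruent to one of 0, 2, 3, 4, 5, 6, 7, 8, 9 modulo 10, and these give n³ ≡ 0, 8, 7, 4, 5, 6, 3, 2, 9 respectively — never 1.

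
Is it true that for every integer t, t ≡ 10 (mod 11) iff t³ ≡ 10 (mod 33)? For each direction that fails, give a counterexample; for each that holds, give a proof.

(→) This fails: take t = 21. Then 21 ≡ 10 (mod 11), but 21³ = 9261 ≡ 21 (mod 33), not 10.

(←) Conversely, the residues r modulo 33 with r³ ≡ 10 (mod 33) are exactly {10}, and each is ≡ 10 (mod 11).

Not equivalent: only (⇐) holds.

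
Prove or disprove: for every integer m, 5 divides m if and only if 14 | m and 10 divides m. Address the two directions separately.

(⇒) fails; (⇐) holds.

(⟹) This fails: take m = 5. Certainly 5 ∣ 5, but 14 ∤ 5.

(⟸) Suppose 14 ∣ m and 10 ∣ m. Any common multiple of 14 and 10 is a multiple of their lcm; here lcm(14, 10) = 14·10/gcd(14, 10) = 140/2 = 70, so 70 ∣ m. Since 5 ∣ 70, it follows that 5 ∣ m.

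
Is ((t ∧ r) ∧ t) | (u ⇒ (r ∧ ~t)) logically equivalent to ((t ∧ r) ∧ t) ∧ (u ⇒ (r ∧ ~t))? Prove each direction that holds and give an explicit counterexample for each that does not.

Only the reverse direction holds.

(←) Assume the antecedent. If u is true, the antecedent cannot hold. If u is false, ((t ∧ r) ∧ t) | (u ⇒ (r ∧ ~t)) reduces to true regardless of the other variables. Either way ((t ∧ r) ∧ t) | (u ⇒ (r ∧ ~t)) holds.

(→) This fails. Under u = F, r = F, t = F, the left side is true but the right side is false.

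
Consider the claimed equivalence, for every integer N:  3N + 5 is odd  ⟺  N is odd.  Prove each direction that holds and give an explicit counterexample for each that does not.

Neither implication holds.

[⇒] This fails: N = 2 gives 3N + 5 = 11, which is odd, but 2 is even, not odd.

[⇐] This also fails: N = 3 is odd, but 3N + 5 = 14 is even, not odd.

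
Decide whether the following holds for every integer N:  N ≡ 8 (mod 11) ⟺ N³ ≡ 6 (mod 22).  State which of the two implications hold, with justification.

[⇒] This fails: take N = 19. Then 19 ≡ 8 (mod 11), but 19³ = 6859 ≡ 17 (mod 22), not 6.

[⇐] Conversely, the residues r modulo 22 with r³ ≡ 6 (mod 22) are exactly {8}, and each is ≡ 8 (mod 11).

The forward direction fails; the converse holds.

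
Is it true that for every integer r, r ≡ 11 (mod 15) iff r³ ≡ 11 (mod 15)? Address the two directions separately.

(⟹) Suppose r ≡ 11 (mod 15). Write r = 15j + 11. Then (15j + 11)³ = 3375j³ + 7425j² + 5445j + 1331 = 15(225j³ + 495j² + 363j + 88) + 11, so r³ ≡ 11 (mod 15).

(⟸) Conversely, suppose r³ ≡ 11 (mod 15). The only residue r in {0, …, 14} with r³ ≡ 11 (mod 15) is r = 11, so r ≡ 11 (mod 15).

The biconditional holds.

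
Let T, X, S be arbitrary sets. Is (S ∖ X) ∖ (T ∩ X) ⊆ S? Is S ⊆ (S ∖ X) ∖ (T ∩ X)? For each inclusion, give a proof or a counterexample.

Only the forward inclusion holds.

(⟸) This inclusion fails. Take T = ∅, X = {1}, S = {1}; then 1 ∈ S but 1 ∉ (S ∖ X) ∖ (T ∩ X).

(⟹) Let x ∈ (S ∖ X) ∖ (T ∩ X). Then either x ∈ S and x ∉ T, X; or x ∈ T ∩ S and x ∉ X. In each case x ∈ S, so (S ∖ X) ∖ (T ∩ X) ⊆ S.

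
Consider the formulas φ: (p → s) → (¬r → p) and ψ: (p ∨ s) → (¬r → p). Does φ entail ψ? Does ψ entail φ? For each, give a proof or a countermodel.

Not equivalent: only (⇒) holds.

(⇒) Assume the antecedent. If p is true, (p ∨ s) → (¬r → p) reduces to true regardless of the other variables. If p is false, the antecedent forces (s = F, p = F, r = T) or (s = T, p = F, r = T), and (p ∨ s) → (¬r → p) holds there. Either way (p ∨ s) → (¬r → p) holds.

(⇐) This fails. Under s = F, p = F, r = F, the left side is false but the right side is true.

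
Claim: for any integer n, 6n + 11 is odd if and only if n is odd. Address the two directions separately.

Not equivalent: only (⇐) holds.

[⇐] Suppose n is odd. Since 6 is even, 6n is even for every n, so 6n + 11 has the same parity as 11, which is odd. Hence 6n + 11 is odd.

[⇒] This fails: take n = 4. Then 6n + 11 = 35, which is odd, yet n = 4 is even, not odd.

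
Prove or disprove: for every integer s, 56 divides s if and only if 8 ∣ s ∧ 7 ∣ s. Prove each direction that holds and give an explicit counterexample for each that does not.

Equivalent; both directions hold.

[⇒] If 56 ∣ s, write s = 56q. Since 56 = 7·8, s = 8·(7q), so 8 ∣ s; and since 56 = 8·7, s = 7·(8q), so 7 ∣ s.

[⇐] Suppose 8 ∣ s and 7 ∣ s. Any common multiple of 8 and 7 is a multiple of their lcm; here gcd(8, 7) = 1, so lcm(8, 7) = 8·7 = 56, so 56 ∣ s.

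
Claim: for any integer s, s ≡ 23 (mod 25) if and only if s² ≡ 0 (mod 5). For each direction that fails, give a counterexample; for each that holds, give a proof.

Neither direction holds.

[⇒] This fails: take s = 23. Then 23 ≡ 23 (mod 25), but 23² = 529 ≡ 4 (mod 5), not 0.

[⇐] This fails: take s = 0. Then 0² = 0 ≡ 0 (mod 5), yet 0 ≡ 0 (mod 25), not 23.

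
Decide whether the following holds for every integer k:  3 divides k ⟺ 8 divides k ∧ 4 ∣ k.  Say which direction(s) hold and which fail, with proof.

Neither direction holds.

Forward direction. This fails: take k = 3. Certainly 3 ∣ 3, but 8 ∤ 3.

Converse. This fails: take k = 8. Both 8 ∣ 8 and 4 ∣ 8, yet 8 is not a multiple of 3 (since 8 = 2·3 + 2), so 3 ∤ 8.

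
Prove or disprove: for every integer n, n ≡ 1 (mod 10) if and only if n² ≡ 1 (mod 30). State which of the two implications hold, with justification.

(⇒) This fails: take n = 21. Then 21 ≡ 1 (mod 10), but 21² = 441 ≡ 21 (mod 30), not 1.

(⇐) This fails: take n = 19. Then 19² = 361 ≡ 1 (mod 30), yet 19 ≡ 9 (mod 10), not 1.

Neither implication holds.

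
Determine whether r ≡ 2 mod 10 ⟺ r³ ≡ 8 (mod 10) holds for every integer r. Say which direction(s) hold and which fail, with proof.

[⇐] Suppose r³ ≡ 8 (mod 10). The only residue r in {0, …, 9} with r³ ≡ 8 (mod 10) is r = 2, so r ≡ 2 (mod 10).

[⇒] Suppose r ≡ 2 mod 10. Write r = 10j + 2. Then (10j + 2)³ = 1000j³ + 600j² + 120j + 8 = 10(100j³ + 60j² + 12j) + 8, so r³ ≡ 8 (mod 10).

Both directions hold.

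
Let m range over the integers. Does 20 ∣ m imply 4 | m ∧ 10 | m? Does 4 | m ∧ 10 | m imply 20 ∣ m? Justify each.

[⇒] If 20 ∣ m, write m = 20q. Since 20 = 5·4, m = 4·(5q), so 4 ∣ m; and since 20 = 2·10, m = 10·(2q), so 10 ∣ m.

[⇐] Suppose 4 ∣ m and 10 ∣ m. Any common multiple of 4 and 10 is a multiple of their lcm; here lcm(4, 10) = 4·10/gcd(4, 10) = 40/2 = 20, so 20 ∣ m.

Both implications hold.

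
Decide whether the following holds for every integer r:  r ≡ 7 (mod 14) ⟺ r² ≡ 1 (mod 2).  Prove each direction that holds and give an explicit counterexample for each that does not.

Only the forward implication holds.

(⟹) Suppose r ≡ 7 (mod 14). Then r² ≡ 7² = 49 (mod 14), and since 2 ∣ 14, also r² ≡ 1 (mod 2).

(⟸) This fails: take r = 1. Then 1² = 1 ≡ 1 (mod 2), yet 1 ≡ 1 (mod 14), not 7.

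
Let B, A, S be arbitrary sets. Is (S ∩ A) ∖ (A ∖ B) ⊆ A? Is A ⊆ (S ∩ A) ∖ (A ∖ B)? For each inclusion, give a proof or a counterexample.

The sets are not equal: only the forward inclusion holds.

(⟸) This inclusion fails. Take B = ∅, A = {1}, S = ∅; then 1 ∈ A but 1 ∉ (S ∩ A) ∖ (A ∖ B).

(⟹) Let x ∈ (S ∩ A) ∖ (A ∖ B). Then x ∈ B ∩ A ∩ S, from which x ∈ A.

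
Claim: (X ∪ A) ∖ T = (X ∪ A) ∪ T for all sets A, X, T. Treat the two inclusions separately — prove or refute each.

Forward inclusion. Let x ∈ (X ∪ A) ∖ T. Then either x ∈ A and x ∉ X, T; or x ∈ X and x ∉ A, T; or x ∈ A ∩ X and x ∉ T. In each case x ∈ (X ∪ A) ∪ T, so (X ∪ A) ∖ T ⊆ (X ∪ A) ∪ T.

Reverse inclusion. This inclusion fails. Take A = ∅, X = ∅, T = {1}; then 1 ∈ (X ∪ A) ∪ T but 1 ∉ (X ∪ A) ∖ T.

Only the forward inclusion holds.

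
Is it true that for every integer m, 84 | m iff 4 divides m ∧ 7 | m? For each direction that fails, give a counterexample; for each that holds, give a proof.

(→) If 84 ∣ m, write m = 84q. Since 84 = 21·4, m = 4·(21q), so 4 ∣ m; and since 84 = 12·7, m = 7·(12q), so 7 ∣ m.

(←) This fails: take m = 28. Both 4 ∣ 28 and 7 ∣ 28, yet 28 is not a multiple of 84 (since 28 = 0·84 + 28), so 84 ∤ 28.

Only the forward implication holds.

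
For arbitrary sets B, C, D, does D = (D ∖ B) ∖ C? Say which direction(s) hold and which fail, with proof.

(⟸) Let x ∈ (D ∖ B) ∖ C. Then x ∈ D and x ∉ B, C, from which x ∈ D.

(⟹) This inclusion fails. Take B = {1}, C = ∅, D = {1}; then 1 ∈ D but 1 ∉ (D ∖ B) ∖ C.

(⊆) fails; (⊇) holds.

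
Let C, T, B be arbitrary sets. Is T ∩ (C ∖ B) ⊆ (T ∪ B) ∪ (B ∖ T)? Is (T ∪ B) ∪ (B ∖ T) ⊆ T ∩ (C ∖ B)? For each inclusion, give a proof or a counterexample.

Only the forward inclusion holds.

Forward inclusion. Let x ∈ T ∩ (C ∖ B). Then x ∈ C ∩ T and x ∉ B, from which x ∈ (T ∪ B) ∪ (B ∖ T).

Reverse inclusion. This inclusion fails. Take C = ∅, T = {1}, B = ∅; then 1 ∈ (T ∪ B) ∪ (B ∖ T) but 1 ∉ T ∩ (C ∖ B).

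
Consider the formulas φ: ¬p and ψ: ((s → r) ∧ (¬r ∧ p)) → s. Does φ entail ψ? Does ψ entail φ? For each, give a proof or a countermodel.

(⇒) holds; (⇐) fails.

Forward direction. Assume the antecedent. If p is true, the antecedent cannot hold. If p is false, ((s → r) ∧ (¬r ∧ p)) → s reduces to true regardless of the other variables. Either way ((s → r) ∧ (¬r ∧ p)) → s holds.

Converse. This fails. Under p = T, r = T, s = F, the left side is false but the right side is true.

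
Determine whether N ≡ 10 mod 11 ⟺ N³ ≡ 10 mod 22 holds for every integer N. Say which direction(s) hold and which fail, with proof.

Only the converse holds.

(⇒) This fails: take N = 21. Then 21 ≡ 10 (mod 11), but 21³ = 9261 ≡ 21 (mod 22), not 10.

(⇐) Conversely, the residues r modulo 22 with r³ ≡ 10 (mod 22) are exactly {10}, and each is ≡ 10 (mod 11).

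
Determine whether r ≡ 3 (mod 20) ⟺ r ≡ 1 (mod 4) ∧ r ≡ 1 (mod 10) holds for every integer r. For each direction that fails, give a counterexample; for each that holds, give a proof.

(⇒) This fails: r = 3 gives 3 ≡ 3 (mod 20) but 3 ≡ 3 (mod 4), so the conjunction on the right does not hold.

(⇐) This fails: r = 1 satisfies both congruences on the right (1 ≡ 1 mod 4 and 1 ≡ 1 mod 10) yet 1 ≡ 1 (mod 20), not 3.

Both directions fail.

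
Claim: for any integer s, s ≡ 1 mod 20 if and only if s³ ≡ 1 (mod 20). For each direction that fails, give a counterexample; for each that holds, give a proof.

(⟹) Suppose s ≡ 1 mod 20. Write s = 20j + 1. Then (20j + 1)³ = 8000j³ + 1200j² + 60j + 1 = 20(400j³ + 60j² + 3j) + 1, so s³ ≡ 1 (mod 20).

(⟸) Conversely, suppose s³ ≡ 1 (mod 20). The only residue r in {0, …, 19} with r³ ≡ 1 (mod 20) is r = 1, so s ≡ 1 (mod 20).

Both directions hold.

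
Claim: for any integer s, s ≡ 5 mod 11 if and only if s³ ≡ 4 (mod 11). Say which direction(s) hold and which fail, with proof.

[⇒] Suppose s ≡ 5 mod 11. Write s = 11j + 5. Then (11j + 5)³ = 1331j³ + 1815j² + 825j + 125 = 11(121j³ + 165j² + 75j + 11) + 4, so s³ ≡ 4 (mod 11).

[⇐] Conversely, suppose s³ ≡ 4 (mod 11). The only residue r in {0, …, 10} with r³ ≡ 4 (mod 11) is r = 5, so s ≡ 5 (mod 11).

Both directions hold.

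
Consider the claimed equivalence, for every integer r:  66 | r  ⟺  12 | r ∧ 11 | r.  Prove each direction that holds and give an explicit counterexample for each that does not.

(⇒) fails; (⇐) holds.

(⟹) This fails: take r = 66. Certainly 66 ∣ 66, but 12 ∤ 66.

(⟸) Suppose 12 ∣ r and 11 ∣ r. Any common multiple of 12 and 11 is a multiple of their lcm; here gcd(12, 11) = 1, so lcm(12, 11) = 12·11 = 132, so 132 ∣ r. Since 66 ∣ 132, it follows that 66 ∣ r.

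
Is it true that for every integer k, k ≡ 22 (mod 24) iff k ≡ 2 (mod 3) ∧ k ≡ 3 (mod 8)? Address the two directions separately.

(→) This fails: k = 22 gives 22 ≡ 22 (mod 24) but 22 ≡ 1 (mod 3), so the conjunction on the right does not hold.

(←) This fails: k = 11 satisfies both congruences on the right (11 ≡ 2 mod 3 and 11 ≡ 3 mod 8) yet 11 ≡ 11 (mod 24), not 22.

Both directions fail.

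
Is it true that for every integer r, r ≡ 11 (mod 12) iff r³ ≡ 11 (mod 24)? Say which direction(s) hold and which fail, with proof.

Not equivalent: only (⇐) holds.

[⇒] This fails: take r = 23. Then 23 ≡ 11 (mod 12), but 23³ = 12167 ≡ 23 (mod 24), not 11.

[⇐] Conversely, the residues r modulo 24 with r³ ≡ 11 (mod 24) are exactly {11}, and each is ≡ 11 (mod 12).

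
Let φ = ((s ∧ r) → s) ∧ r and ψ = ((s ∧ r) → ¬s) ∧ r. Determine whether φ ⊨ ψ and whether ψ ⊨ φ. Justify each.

Only the converse holds.

[⇒] This fails. Under r = T, s = T, the left side is true but the right side is false.

[⇐] Assume the antecedent. If r is true, ((s ∧ r) → s) ∧ r reduces to true regardless of the other variables. If r is false, the antecedent cannot hold. Either way ((s ∧ r) → s) ∧ r holds.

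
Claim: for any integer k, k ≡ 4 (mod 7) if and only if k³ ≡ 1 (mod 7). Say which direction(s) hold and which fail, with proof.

Only the forward implication holds.

(→) Suppose k ≡ 4 (mod 7). Write k = 7j + 4. Then (7j + 4)³ = 343j³ + 588j² + 336j + 64 = 7(49j³ + 84j² + 48j + 9) + 1, so k³ ≡ 1 (mod 7).

(←) This fails: take k = 1. Then 1³ = 1 ≡ 1 (mod 7), yet 1 ≡ 1 (mod 7), not 4.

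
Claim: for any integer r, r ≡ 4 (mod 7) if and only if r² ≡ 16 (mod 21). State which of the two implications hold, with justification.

(→) This fails: take r = 18. Then 18 ≡ 4 (mod 7), but 18² = 324 ≡ 9 (mod 21), not 16.

(←) This fails: take r = 10. Then 10² = 100 ≡ 16 (mod 21), yet 10 ≡ 3 (mod 7), not 4.

Neither implication holds.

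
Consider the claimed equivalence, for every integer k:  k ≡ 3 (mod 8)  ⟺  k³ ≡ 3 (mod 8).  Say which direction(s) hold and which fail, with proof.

(⇐) Suppose k³ ≡ 3 (mod 8). The only residue r in {0, …, 7} with r³ ≡ 3 (mod 8) is r = 3, so k ≡ 3 (mod 8).

(⇒) Suppose k ≡ 3 (mod 8). Write k = 8j + 3. Then (8j + 3)³ = 512j³ + 576j² + 216j + 27 = 8(64j³ + 72j² + 27j + 3) + 3, so k³ ≡ 3 (mod 8).

Both directions hold.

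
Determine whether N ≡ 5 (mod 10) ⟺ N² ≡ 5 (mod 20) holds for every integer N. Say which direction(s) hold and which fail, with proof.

(⇒) Suppose N ≡ 5 (mod 10). Working modulo 20, N ∈ {5, 15}; for each such r, r² ≡ 5 (mod 20).

(⇐) Conversely, the residues r modulo 20 with r² ≡ 5 (mod 20) are exactly {5, 15}, and each is ≡ 5 (mod 10).

Both directions hold; the statement is true.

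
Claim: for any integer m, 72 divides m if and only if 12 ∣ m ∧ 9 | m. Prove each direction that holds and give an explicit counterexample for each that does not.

Not equivalent: only (⇒) holds.

(→) If 72 ∣ m, write m = 72q. Since 72 = 6·12, m = 12·(6q), so 12 ∣ m; and since 72 = 8·9, m = 9·(8q), so 9 ∣ m.

(←) This fails: take m = 36. Both 12 ∣ 36 and 9 ∣ 36, yet 36 is not a multiple of 72 (since 36 = 0·72 + 36), so 72 ∤ 36.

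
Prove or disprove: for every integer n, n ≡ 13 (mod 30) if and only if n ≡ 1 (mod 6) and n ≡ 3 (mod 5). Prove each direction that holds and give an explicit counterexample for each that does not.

(→) Suppose n ≡ 13 (mod 30); write n = 30j + 13. Since 6 ∣ 30, reducing mod 6 gives n ≡ 13 ≡ 1 (mod 6); since 5 ∣ 30, reducing mod 5 gives n ≡ 13 ≡ 3 (mod 5).

(←) Conversely, if n ≡ 1 (mod 6) and n ≡ 3 (mod 5), then by the Chinese remainder theorem n ≡ 13 (mod 30). This is exactly n ≡ 13 (mod 30).

Both directions hold.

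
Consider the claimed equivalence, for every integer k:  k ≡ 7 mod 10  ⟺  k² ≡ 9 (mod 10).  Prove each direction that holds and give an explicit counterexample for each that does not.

(⇒) holds; (⇐) fails.

(⇐) This fails: take k = 3. Then 3² = 9 ≡ 9 (mod 10), yet 3 ≡ 3 (mod 10), not 7.

(⇒) Suppose k ≡ 7 mod 10. Write k = 10j + 7. Then (10j + 7)² = 100j² + 140j + 49 = 10(10j² + 14j + 4) + 9, so k² ≡ 9 (mod 10).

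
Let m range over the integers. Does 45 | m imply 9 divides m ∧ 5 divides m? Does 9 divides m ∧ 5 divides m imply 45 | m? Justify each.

[⇐] Suppose 9 ∣ m and 5 ∣ m. Any common multiple of 9 and 5 is a multiple of their lcm; here gcd(9, 5) = 1, so lcm(9, 5) = 9·5 = 45, so 45 ∣ m.

[⇒] If 45 ∣ m, write m = 45q. Since 45 = 5·9, m = 9·(5q), so 9 ∣ m; and since 45 = 9·5, m = 5·(9q), so 5 ∣ m.

Both directions hold.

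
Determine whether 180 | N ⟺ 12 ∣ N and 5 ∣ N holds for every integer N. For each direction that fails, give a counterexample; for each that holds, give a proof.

(⟹) If 180 ∣ N, write N = 180q. Since 180 = 15·12, N = 12·(15q), so 12 ∣ N; and since 180 = 36·5, N = 5·(36q), so 5 ∣ N.

(⟸) This fails: take N = 60. Both 12 ∣ 60 and 5 ∣ 60, yet 60 is not a multiple of 180 (since 60 = 0·180 + 60), so 180 ∤ 60.

Not equivalent: only (⇒) holds.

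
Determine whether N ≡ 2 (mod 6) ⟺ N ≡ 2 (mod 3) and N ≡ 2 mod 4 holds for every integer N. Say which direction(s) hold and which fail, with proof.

Not equivalent: only (⇐) holds.

Forward direction. This fails: N = 8 gives 8 ≡ 2 (mod 6) but 8 ≡ 0 (mod 4), so the conjunction on the right does not hold.

Converse. If N ≡ 2 (mod 3) and N ≡ 2 (mod 4), then by the Chinese remainder theorem N ≡ 2 (mod 12). Since 2 ≡ 2 (mod 6) and 6 ∣ 12, we get N ≡ 2 (mod 6).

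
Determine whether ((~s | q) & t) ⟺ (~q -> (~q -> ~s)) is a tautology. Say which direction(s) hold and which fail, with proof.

[⇒] Assume the antecedent. If s is true, the antecedent forces (s = T, q = T, t = T), and ~q -> (~q -> ~s) holds there. If s is false, ~q -> (~q -> ~s) reduces to true regardless of the other variables. Either way ~q -> (~q -> ~s) holds.

[⇐] This fails. Under s = F, q = F, t = F, the left side is false but the right side is true.

Only the forward implication holds.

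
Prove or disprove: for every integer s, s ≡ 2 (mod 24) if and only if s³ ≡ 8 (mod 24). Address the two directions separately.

(⇒) Suppose s ≡ 2 (mod 24). Write s = 24j + 2. Then (24j + 2)³ = 13824j³ + 3456j² + 288j + 8 = 24(576j³ + 144j² + 12j) + 8, so s³ ≡ 8 (mod 24).

(⇐) This fails: take s = 8. Then 8³ = 512 ≡ 8 (mod 24), yet 8 ≡ 8 (mod 24), not 2.

Only the forward direction holds.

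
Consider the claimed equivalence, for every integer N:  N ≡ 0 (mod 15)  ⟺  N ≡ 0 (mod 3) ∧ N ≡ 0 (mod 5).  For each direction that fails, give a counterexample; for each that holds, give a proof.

Converse. If N ≡ 0 (mod 3) and N ≡ 0 (mod 5), then by the Chinese remainder theorem N ≡ 0 (mod 15). This is exactly N ≡ 0 (mod 15).

Forward direction. Suppose N ≡ 0 (mod 15); write N = 15j + 0. Since 3 ∣ 15, reducing mod 3 gives N ≡ 0 (mod 3); since 5 ∣ 15, reducing mod 5 gives N ≡ 0 (mod 5).

The biconditional holds.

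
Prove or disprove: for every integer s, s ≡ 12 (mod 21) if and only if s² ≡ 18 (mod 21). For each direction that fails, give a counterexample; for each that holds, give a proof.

(⟹) Suppose s ≡ 12 (mod 21). Write s = 21j + 12. Then (21j + 12)² = 441j² + 504j + 144 = 21(21j² + 24j + 6) + 18, so s² ≡ 18 (mod 21).

(⟸) This fails: take s = 9. Then 9² = 81 ≡ 18 (mod 21), yet 9 ≡ 9 (mod 21), not 12.

(⇒) holds; (⇐) fails.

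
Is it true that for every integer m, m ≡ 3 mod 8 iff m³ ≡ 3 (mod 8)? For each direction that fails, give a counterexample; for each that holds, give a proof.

(⟸) For the converse, argue contrapositively. If m ≢ 3 (mod 8), then m is congruent to one of 0, 1, 2, 4, 5, 6, 7 modulo 8, and these give m³ ≡ 0, 1, 0, 0, 5, 0, 7 respectively — never 3.

(⟹) Suppose m ≡ 3 mod 8. Write m = 8j + 3. Then (8j + 3)³ = 512j³ + 576j² + 216j + 27 = 8(64j³ + 72j² + 27j + 3) + 3, so m³ ≡ 3 (mod 8).

Both implications hold.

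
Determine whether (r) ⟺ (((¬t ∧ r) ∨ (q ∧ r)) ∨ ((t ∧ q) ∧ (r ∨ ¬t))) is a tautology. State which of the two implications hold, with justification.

[⇒] This fails. Under t = T, q = F, r = T, the left side is true but the right side is false.

[⇐] Assume the antecedent. If t is true, the antecedent forces (t = T, q = T, r = T), and r holds there. If t is false, the antecedent forces (t = F, q = F, r = T) or (t = F, q = T, r = T), and r holds there. Either way r holds.

The forward direction fails; the converse holds.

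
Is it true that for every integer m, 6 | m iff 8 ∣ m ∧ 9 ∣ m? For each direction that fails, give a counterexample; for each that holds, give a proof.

(⇒) This fails: take m = 6. Certainly 6 ∣ 6, but 8 ∤ 6.

(⇐) Suppose 8 ∣ m and 9 ∣ m. Any common multiple of 8 and 9 is a multiple of their lcm; here gcd(8, 9) = 1, so lcm(8, 9) = 8·9 = 72, so 72 ∣ m. Since 6 ∣ 72, it follows that 6 ∣ m.

Only the converse holds.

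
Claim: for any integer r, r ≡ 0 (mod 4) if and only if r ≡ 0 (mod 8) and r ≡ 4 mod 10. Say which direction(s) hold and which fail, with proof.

Only the reverse direction holds.

(⇒) This fails: r = 0 gives 0 ≡ 0 (mod 4) but 0 ≡ 0 (mod 10), so the conjunction on the right does not hold.

(⇐) Conversely, if r ≡ 0 (mod 8) and r ≡ 4 (mod 10), then by the Chinese remainder theorem r ≡ 24 (mod 40). Since 24 ≡ 0 (mod 4) and 4 ∣ 40, we get r ≡ 0 (mod 4).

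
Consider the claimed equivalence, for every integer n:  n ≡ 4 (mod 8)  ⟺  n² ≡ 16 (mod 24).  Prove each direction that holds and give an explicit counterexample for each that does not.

Both directions fail.

Forward direction. This fails: take n = 12. Then 12 ≡ 4 (mod 8), but 12² = 144 ≡ 0 (mod 24), not 16.

Converse. This fails: take n = 8. Then 8² = 64 ≡ 16 (mod 24), yet 8 ≡ 0 (mod 8), not 4.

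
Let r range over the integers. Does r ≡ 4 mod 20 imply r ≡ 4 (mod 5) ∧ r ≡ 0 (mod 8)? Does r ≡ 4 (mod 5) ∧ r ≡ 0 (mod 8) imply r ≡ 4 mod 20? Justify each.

Only the converse holds.

(→) This fails: r = 4 gives 4 ≡ 4 (mod 20) but 4 ≡ 4 (mod 8), so the conjunction on the right does not hold.

(←) Conversely, if r ≡ 4 (mod 5) and r ≡ 0 (mod 8), then by the Chinese remainder theorem r ≡ 24 (mod 40). Since 24 ≡ 4 (mod 20) and 20 ∣ 40, we get r ≡ 4 (mod 20).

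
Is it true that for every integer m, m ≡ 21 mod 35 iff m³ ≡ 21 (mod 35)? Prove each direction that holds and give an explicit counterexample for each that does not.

Both directions hold.

[⇐] Suppose m³ ≡ 21 (mod 35). The only residue r in {0, …, 34} with r³ ≡ 21 (mod 35) is r = 21, so m ≡ 21 (mod 35).

[⇒] Suppose m ≡ 21 mod 35. Write m = 35j + 21. Then (35j + 21)³ = 42875j³ + 77175j² + 46305j + 9261 = 35(1225j³ + 2205j² + 1323j + 264) + 21, so m³ ≡ 21 (mod 35).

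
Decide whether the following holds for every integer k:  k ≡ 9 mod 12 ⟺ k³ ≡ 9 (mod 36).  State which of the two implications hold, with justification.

(→) Suppose k ≡ 9 (mod 12). Working modulo 36, k ∈ {9, 21, 33}; for each such r, r³ ≡ 9 (mod 36).

(←) Conversely, the residues r modulo 36 with r³ ≡ 9 (mod 36) are exactly {9, 21, 33}, and each is ≡ 9 (mod 12).

The biconditional holds.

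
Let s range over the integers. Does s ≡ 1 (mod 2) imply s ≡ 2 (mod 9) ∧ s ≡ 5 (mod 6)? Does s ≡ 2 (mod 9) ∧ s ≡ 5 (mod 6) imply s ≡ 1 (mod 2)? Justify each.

[⇒] This fails: s = 1 gives 1 ≡ 1 (mod 2) but 1 ≡ 1 (mod 9), so the conjunction on the right does not hold.

[⇐] Conversely, if s ≡ 2 (mod 9) and s ≡ 5 (mod 6), then by the Chinese remainder theorem s ≡ 11 (mod 18). Since 11 ≡ 1 (mod 2) and 2 ∣ 18, we get s ≡ 1 (mod 2).

Only the reverse direction holds.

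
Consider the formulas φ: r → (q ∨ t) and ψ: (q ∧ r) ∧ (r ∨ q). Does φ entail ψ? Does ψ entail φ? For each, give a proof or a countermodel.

Not equivalent: only (⇐) holds.

(⇒) This fails. Under t = F, r = F, q = F, the left side is true but the right side is false.

(⇐) Assume the antecedent. If t is true, r → (q ∨ t) reduces to true regardless of the other variables. If t is false, the antecedent forces (t = F, r = T, q = T), and r → (q ∨ t) holds there. Either way r → (q ∨ t) holds.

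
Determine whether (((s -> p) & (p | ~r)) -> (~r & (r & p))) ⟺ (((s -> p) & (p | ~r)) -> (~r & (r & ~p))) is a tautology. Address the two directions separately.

Both directions hold.

(⟹) Assume the antecedent. If r is true, the antecedent forces (p = F, r = T, s = F) or (p = F, r = T, s = T), and the consequent holds there. If r is false, the antecedent forces (p = F, r = F, s = T), and the consequent holds there. Either way the consequent holds.

(⟸) Assume the antecedent. If r is true, the antecedent forces (p = F, r = T, s = F) or (p = F, r = T, s = T), and the consequent holds there. If r is false, the antecedent forces (p = F, r = F, s = T), and the consequent holds there. Either way the consequent holds.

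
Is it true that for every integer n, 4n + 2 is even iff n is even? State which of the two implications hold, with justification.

(→) This fails: take n = 7. Then 4n + 2 = 30, which is even, yet n = 7 is odd, not even.

(←) Suppose n is even. Since 4 is even, 4n is even for every n, so 4n + 2 has the same parity as 2, which is even. Hence 4n + 2 is even.

(⇒) fails; (⇐) holds.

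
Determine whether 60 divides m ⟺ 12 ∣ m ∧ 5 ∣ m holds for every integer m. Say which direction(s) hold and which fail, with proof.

Both directions hold; the statement is true.

Forward direction. If 60 ∣ m, write m = 60q. Since 60 = 5·12, m = 12·(5q), so 12 ∣ m; and since 60 = 12·5, m = 5·(12q), so 5 ∣ m.

Converse. Suppose 12 ∣ m and 5 ∣ m. Any common multiple of 12 and 5 is a multiple of their lcm; here gcd(12, 5) = 1, so lcm(12, 5) = 12·5 = 60, so 60 ∣ m.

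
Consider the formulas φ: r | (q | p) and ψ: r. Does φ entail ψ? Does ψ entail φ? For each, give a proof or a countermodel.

(⟹) This fails. Under p = T, r = F, q = F, the left side is true but the right side is false.

(⟸) Assume the antecedent. If p is true, r | (q | p) reduces to true regardless of the other variables. If p is false, the antecedent forces (p = F, r = T, q = F) or (p = F, r = T, q = T), and r | (q | p) holds there. Either way r | (q | p) holds.

Not equivalent: only (⇐) holds.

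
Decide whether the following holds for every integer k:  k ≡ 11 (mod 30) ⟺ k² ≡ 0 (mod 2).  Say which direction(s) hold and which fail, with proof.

[⇒] This fails: take k = 11. Then 11 ≡ 11 (mod 30), but 11² = 121 ≡ 1 (mod 2), not 0.

[⇐] This fails: take k = 0. Then 0² = 0 ≡ 0 (mod 2), yet 0 ≡ 0 (mod 30), not 11.

Both directions fail.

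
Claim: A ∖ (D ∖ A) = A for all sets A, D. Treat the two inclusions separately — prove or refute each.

The two sets are equal.

(⊆) Let x ∈ A ∖ (D ∖ A). Then either x ∈ A and x ∉ D; or x ∈ A ∩ D. In each case x ∈ A, so A ∖ (D ∖ A) ⊆ A.

(⊇) Let x ∈ A. Then either x ∈ A and x ∉ D; or x ∈ A ∩ D. In each case x ∈ A ∖ (D ∖ A), so A ⊆ A ∖ (D ∖ A).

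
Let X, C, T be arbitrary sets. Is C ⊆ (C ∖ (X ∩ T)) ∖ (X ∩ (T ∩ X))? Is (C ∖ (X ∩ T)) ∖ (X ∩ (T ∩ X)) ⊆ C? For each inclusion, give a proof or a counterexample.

Only the reverse inclusion holds.

(⟹) This inclusion fails. Take X = {1}, C = {1}, T = {1}; then 1 ∈ C but 1 ∉ (C ∖ (X ∩ T)) ∖ (X ∩ (T ∩ X)).

(⟸) Let x ∈ (C ∖ (X ∩ T)) ∖ (X ∩ (T ∩ X)). Then either x ∈ C and x ∉ X, T; or x ∈ X ∩ C and x ∉ T; or x ∈ C ∩ T and x ∉ X. In each case x ∈ C, so (C ∖ (X ∩ T)) ∖ (X ∩ (T ∩ X)) ⊆ C.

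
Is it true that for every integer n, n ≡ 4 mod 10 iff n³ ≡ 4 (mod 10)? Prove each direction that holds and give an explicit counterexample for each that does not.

(⇒) Suppose n ≡ 4 mod 10. Write n = 10j + 4. Then (10j + 4)³ = 1000j³ + 1200j² + 480j + 64 = 10(100j³ + 120j² + 48j + 6) + 4, so n³ ≡ 4 (mod 10).

(⇐) For the converse, argue contrapositively. If n ≢ 4 (mod 10), then n is congruent to one of 0, 1, 2, 3, 5, 6, 7, 8, 9 modulo 10, and these give n³ ≡ 0, 1, 8, 7, 5, 6, 3, 2, 9 respectively — never 4.

The biconditional holds.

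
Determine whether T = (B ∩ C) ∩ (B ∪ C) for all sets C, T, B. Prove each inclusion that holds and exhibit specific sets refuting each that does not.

Forward inclusion. This inclusion fails. Take C = ∅, T = {1}, B = ∅; then 1 ∈ T but 1 ∉ (B ∩ C) ∩ (B ∪ C).

Reverse inclusion. This inclusion fails. Take C = {1}, T = ∅, B = {1}; then 1 ∈ (B ∩ C) ∩ (B ∪ C) but 1 ∉ T.

Neither inclusion holds.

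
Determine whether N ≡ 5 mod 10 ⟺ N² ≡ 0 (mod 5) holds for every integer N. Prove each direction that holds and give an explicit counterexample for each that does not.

Only the forward implication holds.

Converse. This fails: take N = 0. Then 0² = 0 ≡ 0 (mod 5), yet 0 ≡ 0 (mod 10), not 5.

Forward direction. Suppose N ≡ 5 (mod 10). Then N² ≡ 5² = 25 (mod 10), and since 5 ∣ 10, also N² ≡ 0 (mod 5).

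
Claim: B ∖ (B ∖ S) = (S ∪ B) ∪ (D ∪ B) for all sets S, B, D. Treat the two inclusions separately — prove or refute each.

Only the forward inclusion holds.

(⟹) Let x ∈ B ∖ (B ∖ S). Then either x ∈ S ∩ B and x ∉ D; or x ∈ S ∩ B ∩ D. In each case x ∈ (S ∪ B) ∪ (D ∪ B), so B ∖ (B ∖ S) ⊆ (S ∪ B) ∪ (D ∪ B).

(⟸) This inclusion fails. Take S = {1}, B = ∅, D = ∅; then 1 ∈ (S ∪ B) ∪ (D ∪ B) but 1 ∉ B ∖ (B ∖ S).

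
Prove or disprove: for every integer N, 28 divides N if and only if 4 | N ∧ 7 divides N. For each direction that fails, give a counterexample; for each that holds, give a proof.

The biconditional holds.

(⇒) If 28 ∣ N, write N = 28q. Since 28 = 7·4, N = 4·(7q), so 4 ∣ N; and since 28 = 4·7, N = 7·(4q), so 7 ∣ N.

(⇐) Suppose 4 ∣ N and 7 ∣ N. Any common multiple of 4 and 7 is a multiple of their lcm; here gcd(4, 7) = 1, so lcm(4, 7) = 4·7 = 28, so 28 ∣ N.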